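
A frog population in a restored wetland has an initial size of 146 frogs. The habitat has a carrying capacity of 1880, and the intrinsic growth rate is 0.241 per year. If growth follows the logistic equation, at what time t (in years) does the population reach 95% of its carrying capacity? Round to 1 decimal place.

22.5 years

A = (K − N₀)/N₀ = (1880 − 146)/146 = 11.877.
Solve 1880/(1 + 11.877·e^(−0.241t)) = 1786: 1 + 11.877·e^(−0.241t) = 1.0526, so e^(−0.241t) = 0.00443149.
−0.241·t = ln(0.00443149) = -5.419, so t = 5.419/0.241 = 22.486.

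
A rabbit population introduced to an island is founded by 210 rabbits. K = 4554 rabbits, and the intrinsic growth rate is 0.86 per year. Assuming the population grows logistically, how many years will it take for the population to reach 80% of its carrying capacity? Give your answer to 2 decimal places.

5.13 years

A = (K − N₀)/N₀ = (4554 − 210)/210 = 20.686.
Solve 4554/(1 + 20.686·e^(−0.86t)) = 3643.2: 1 + 20.686·e^(−0.86t) = 1.25, so e^(−0.86t) = 0.0120856.
−0.86·t = ln(0.0120856) = -4.4157, so t = 4.4157/0.86 = 5.1346.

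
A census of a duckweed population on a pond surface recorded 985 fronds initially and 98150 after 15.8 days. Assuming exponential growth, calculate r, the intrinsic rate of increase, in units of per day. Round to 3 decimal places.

From N(t) = N₀·e^(rt): e^(r·15.8) = 98150/985 = 99.645.
r·15.8 = ln(99.645) = 4.6016, so r = 4.6016/15.8 = 0.29124.

0.291 per day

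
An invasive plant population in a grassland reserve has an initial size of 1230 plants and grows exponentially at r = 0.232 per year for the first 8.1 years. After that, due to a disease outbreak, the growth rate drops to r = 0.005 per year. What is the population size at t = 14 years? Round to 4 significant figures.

Phase 1: N(8.1) = 1230·e^(0.232×8.1) = 1230·e^1.879 = 8054.36.
Phase 2 runs for 14 − 8.1 = 5.9 years at r = 0.005.
N(14) = 8054.36·e^(0.005×5.9) = 8054.36·e^0.0295 = 8295.51.

8296 plants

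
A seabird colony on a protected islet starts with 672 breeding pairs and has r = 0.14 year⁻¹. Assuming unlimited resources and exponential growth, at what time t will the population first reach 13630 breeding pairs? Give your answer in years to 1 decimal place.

Set N₀·e^(rt) = 13630: e^(0.14·t) = 13630/672 = 20.283.
0.14·t = ln(20.283) = 3.0098, so t = 3.0098/0.14 = 21.498.

21.5 years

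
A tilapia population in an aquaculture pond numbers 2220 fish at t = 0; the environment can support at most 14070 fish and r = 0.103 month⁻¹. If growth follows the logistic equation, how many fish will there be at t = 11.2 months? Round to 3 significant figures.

5240 fish

A = (K − N₀)/N₀ = (14070 − 2220)/2220 = 5.3378.
N(t) = K/(1 + A·e^(−rt)) = 14070/(1 + 5.3378×e^(−0.103×11.2)).
e^(−1.154) = 0.3155; denominator = 1 + 5.3378×0.3155 = 2.6841.
N = 14070/2.6841 = 5242.02.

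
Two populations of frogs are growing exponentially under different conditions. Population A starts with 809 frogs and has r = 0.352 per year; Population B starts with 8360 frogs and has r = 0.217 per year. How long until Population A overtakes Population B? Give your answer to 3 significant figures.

Set 809·e^(0.352t) = 8360·e^(0.217t).
e^((0.352 − 0.217)t) = 8360/809 → e^(0.135·t) = 10.334.
0.135·t = ln(10.334) = 2.3354, so t = 2.3354/0.135 = 17.299.

17.3 years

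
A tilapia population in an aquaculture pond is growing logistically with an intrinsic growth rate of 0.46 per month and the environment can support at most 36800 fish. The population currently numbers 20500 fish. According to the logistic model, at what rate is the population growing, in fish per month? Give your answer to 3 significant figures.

4180 fish per month

dN/dt = rN(1 − N/K) = 0.46 × 20500 × (1 − 20500/36800).
1 − 20500/36800 = 0.44293; dN/dt = 0.46 × 20500 × 0.44293 = 4176.9.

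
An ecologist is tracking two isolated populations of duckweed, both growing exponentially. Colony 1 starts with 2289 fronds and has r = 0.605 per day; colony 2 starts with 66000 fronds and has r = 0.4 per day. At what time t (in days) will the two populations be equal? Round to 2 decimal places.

Set 2289·e^(0.605t) = 66000·e^(0.4t).
e^((0.605 − 0.4)t) = 66000/2289 → e^(0.205·t) = 28.834.
0.205·t = ln(28.834) = 3.3615, so t = 3.3615/0.205 = 16.398.

16.40 days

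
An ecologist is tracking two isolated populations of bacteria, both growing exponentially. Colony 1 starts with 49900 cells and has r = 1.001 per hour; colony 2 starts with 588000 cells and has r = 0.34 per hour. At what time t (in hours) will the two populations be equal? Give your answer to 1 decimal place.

3.7 hours

Set 49900·e^(1.001t) = 588000·e^(0.34t).
e^((1.001 − 0.34)t) = 588000/49900 → e^(0.661·t) = 11.784.
0.661·t = ln(11.784) = 2.4667, so t = 2.4667/0.661 = 3.7318.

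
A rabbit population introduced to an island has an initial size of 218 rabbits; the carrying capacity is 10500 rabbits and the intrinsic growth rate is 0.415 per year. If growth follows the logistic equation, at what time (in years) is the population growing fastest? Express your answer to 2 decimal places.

9.29 years

Logistic growth is fastest at N = K/2 = 5250.
A = (K − N₀)/N₀ = 47.165. Set K/(1 + A·e^(−rt)) = K/2 → A·e^(−rt) = 1.
e^(−0.415t) = 1/47.165 = 0.0212021, so t = ln(47.165)/0.415 = 3.8537/0.415 = 9.2859.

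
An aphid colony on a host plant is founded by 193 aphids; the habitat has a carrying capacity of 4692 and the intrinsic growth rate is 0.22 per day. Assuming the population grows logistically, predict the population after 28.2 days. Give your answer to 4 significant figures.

4481 aphids

A = (K − N₀)/N₀ = (4692 − 193)/193 = 23.311.
N(t) = K/(1 + A·e^(−rt)) = 4692/(1 + 23.311×e^(−0.22×28.2)).
e^(−6.204) = 0.0020213; denominator = 1 + 23.311×0.0020213 = 1.0471.
N = 4692/1.0471 = 4480.87.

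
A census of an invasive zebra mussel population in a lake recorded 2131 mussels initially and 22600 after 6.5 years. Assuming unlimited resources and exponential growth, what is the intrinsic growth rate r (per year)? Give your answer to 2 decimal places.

0.36 per year

From N(t) = N₀·e^(rt): e^(r·6.5) = 22600/2131 = 10.605.
r·6.5 = ln(10.605) = 2.3614, so r = 2.3614/6.5 = 0.36329.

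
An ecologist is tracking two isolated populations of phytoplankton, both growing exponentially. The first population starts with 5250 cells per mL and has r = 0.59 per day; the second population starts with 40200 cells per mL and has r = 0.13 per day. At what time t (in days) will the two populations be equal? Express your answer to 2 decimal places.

4.43 days

Set 5250·e^(0.59t) = 40200·e^(0.13t).
e^((0.59 − 0.13)t) = 40200/5250 → e^(0.46·t) = 7.6571.
0.46·t = ln(7.6571) = 2.0356, so t = 2.0356/0.46 = 4.4253.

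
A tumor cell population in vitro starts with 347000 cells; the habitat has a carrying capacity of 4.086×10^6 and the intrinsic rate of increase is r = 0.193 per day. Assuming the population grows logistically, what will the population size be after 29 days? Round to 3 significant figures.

3930000 cells

A = (K − N₀)/N₀ = (4.086×10^6 − 347000)/347000 = 10.775.
N(t) = K/(1 + A·e^(−rt)) = 4.086×10^6/(1 + 10.775×e^(−0.193×29)).
e^(−5.597) = 0.003709; denominator = 1 + 10.775×0.003709 = 1.04.
N = 4.086×10^6/1.04 = 3.928978×10^6.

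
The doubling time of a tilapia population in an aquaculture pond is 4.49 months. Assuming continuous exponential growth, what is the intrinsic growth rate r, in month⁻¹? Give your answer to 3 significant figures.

0.154 per month

r = ln(2)/t_d = 0.6931/4.49 = 0.15438.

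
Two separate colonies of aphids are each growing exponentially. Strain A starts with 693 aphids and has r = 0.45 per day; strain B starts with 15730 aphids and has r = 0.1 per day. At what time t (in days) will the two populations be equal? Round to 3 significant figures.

8.92 days

Set 693·e^(0.45t) = 15730·e^(0.1t).
e^((0.45 − 0.1)t) = 15730/693 → e^(0.35·t) = 22.698.
0.35·t = ln(22.698) = 3.1223, so t = 3.1223/0.35 = 8.9208.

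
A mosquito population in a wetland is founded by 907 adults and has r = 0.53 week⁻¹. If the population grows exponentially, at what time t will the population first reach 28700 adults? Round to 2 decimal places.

Set N₀·e^(rt) = 28700: e^(0.53·t) = 28700/907 = 31.643.
0.53·t = ln(31.643) = 3.4545, so t = 3.4545/0.53 = 6.5179.

6.52 weeks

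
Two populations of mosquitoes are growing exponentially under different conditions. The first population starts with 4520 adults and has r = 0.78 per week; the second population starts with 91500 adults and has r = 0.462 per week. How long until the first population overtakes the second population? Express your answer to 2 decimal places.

9.46 weeks

Set 4520·e^(0.78t) = 91500·e^(0.462t).
e^((0.78 − 0.462)t) = 91500/4520 → e^(0.318·t) = 20.243.
0.318·t = ln(20.243) = 3.0078, so t = 3.0078/0.318 = 9.4586.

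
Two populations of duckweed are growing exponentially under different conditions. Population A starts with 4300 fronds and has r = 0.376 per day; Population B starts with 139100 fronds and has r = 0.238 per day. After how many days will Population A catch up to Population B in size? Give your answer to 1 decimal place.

Set 4300·e^(0.376t) = 139100·e^(0.238t).
e^((0.376 − 0.238)t) = 139100/4300 → e^(0.138·t) = 32.349.
0.138·t = ln(32.349) = 3.4766, so t = 3.4766/0.138 = 25.193.

25.2 days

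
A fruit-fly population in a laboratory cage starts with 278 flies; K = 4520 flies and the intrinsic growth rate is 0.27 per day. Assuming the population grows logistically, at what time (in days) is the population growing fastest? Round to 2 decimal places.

Logistic growth is fastest at N = K/2 = 2260.
A = (K − N₀)/N₀ = 15.259. Set K/(1 + A·e^(−rt)) = K/2 → A·e^(−rt) = 1.
e^(−0.27t) = 1/15.259 = 0.0655351, so t = ln(15.259)/0.27 = 2.7252/0.27 = 10.093.

10.09 days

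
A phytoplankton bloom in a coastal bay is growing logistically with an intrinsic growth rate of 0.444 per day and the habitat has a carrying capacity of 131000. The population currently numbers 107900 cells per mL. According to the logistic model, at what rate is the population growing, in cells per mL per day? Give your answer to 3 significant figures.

dN/dt = rN(1 − N/K) = 0.444 × 107900 × (1 − 107900/131000).
1 − 107900/131000 = 0.17634; dN/dt = 0.444 × 107900 × 0.17634 = 8447.8.

8450 cells per mL per day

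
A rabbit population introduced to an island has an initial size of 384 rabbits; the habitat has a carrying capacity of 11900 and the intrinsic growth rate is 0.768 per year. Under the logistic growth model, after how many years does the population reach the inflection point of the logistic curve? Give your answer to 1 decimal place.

Logistic growth is fastest at N = K/2 = 5950.
A = (K − N₀)/N₀ = 29.99. Set K/(1 + A·e^(−rt)) = K/2 → A·e^(−rt) = 1.
e^(−0.768t) = 1/29.99 = 0.0333449, so t = ln(29.99)/0.768 = 3.4009/0.768 = 4.4282.

4.4 years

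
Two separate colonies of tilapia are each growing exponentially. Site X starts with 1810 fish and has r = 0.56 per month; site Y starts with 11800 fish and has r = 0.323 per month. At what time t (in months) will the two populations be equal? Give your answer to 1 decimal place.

Set 1810·e^(0.56t) = 11800·e^(0.323t).
e^((0.56 − 0.323)t) = 11800/1810 → e^(0.237·t) = 6.5193.
0.237·t = ln(6.5193) = 1.8748, so t = 1.8748/0.237 = 7.9104.

7.9 months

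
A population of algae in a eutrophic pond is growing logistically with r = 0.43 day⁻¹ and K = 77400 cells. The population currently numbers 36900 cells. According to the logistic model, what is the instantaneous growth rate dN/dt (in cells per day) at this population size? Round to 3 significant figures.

dN/dt = rN(1 − N/K) = 0.43 × 36900 × (1 − 36900/77400).
1 − 36900/77400 = 0.52326; dN/dt = 0.43 × 36900 × 0.52326 = 8302.5.

8300 cells per day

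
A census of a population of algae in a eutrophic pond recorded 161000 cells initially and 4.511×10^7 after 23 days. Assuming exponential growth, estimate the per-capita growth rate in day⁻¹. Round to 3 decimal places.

0.245 per day

From N(t) = N₀·e^(rt): e^(r·23) = 4.511×10^7/161000 = 280.19.
r·23 = ln(280.19) = 5.6355, so r = 5.6355/23 = 0.24502.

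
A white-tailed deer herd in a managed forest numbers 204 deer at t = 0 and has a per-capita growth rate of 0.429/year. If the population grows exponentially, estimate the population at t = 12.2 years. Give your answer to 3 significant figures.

N(t) = N₀·e^(rt) = 204 × e^(0.429×12.2) = 204 × e^5.234.
e^5.234 ≈ 187.5, so N ≈ 204 × 187.5 = 38250.8.

38300 deer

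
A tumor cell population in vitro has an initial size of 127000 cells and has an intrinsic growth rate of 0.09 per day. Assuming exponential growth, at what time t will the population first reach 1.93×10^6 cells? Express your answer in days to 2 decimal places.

Set N₀·e^(rt) = 1.93×10^6: e^(0.09·t) = 1.93×10^6/127000 = 15.197.
0.09·t = ln(15.197) = 2.7211, so t = 2.7211/0.09 = 30.234.

30.23 days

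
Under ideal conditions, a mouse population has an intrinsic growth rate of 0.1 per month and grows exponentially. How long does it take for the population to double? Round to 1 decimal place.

6.9 months

Doubling time t_d = ln(2)/r = 0.6931/0.1 = 6.9315.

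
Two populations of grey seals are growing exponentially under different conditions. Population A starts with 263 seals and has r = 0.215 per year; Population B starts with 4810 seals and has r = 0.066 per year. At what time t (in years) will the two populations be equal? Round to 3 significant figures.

Set 263·e^(0.215t) = 4810·e^(0.066t).
e^((0.215 − 0.066)t) = 4810/263 → e^(0.149·t) = 18.289.
0.149·t = ln(18.289) = 2.9063, so t = 2.9063/0.149 = 19.505.

19.5 years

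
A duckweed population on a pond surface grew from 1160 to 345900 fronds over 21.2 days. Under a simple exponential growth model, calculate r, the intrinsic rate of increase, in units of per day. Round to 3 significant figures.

0.269 per day

From N(t) = N₀·e^(rt): e^(r·21.2) = 345900/1160 = 298.19.
r·21.2 = ln(298.19) = 5.6977, so r = 5.6977/21.2 = 0.26876.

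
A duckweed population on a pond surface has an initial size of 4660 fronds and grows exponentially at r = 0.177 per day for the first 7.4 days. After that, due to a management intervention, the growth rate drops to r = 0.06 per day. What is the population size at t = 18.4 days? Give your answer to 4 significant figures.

33410 fronds

Phase 1: N(7.4) = 4660·e^(0.177×7.4) = 4660·e^1.31 = 17267.3.
Phase 2 runs for 18.4 − 7.4 = 11 days at r = 0.06.
N(18.4) = 17267.3·e^(0.06×11) = 17267.3·e^0.66 = 33408.7.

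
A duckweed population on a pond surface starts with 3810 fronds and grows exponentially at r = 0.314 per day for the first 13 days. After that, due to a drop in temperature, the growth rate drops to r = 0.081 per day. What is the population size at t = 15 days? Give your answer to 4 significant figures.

265500 fronds

Phase 1: N(13) = 3810·e^(0.314×13) = 3810·e^4.082 = 225795.
Phase 2 runs for 15 − 13 = 2 days at r = 0.081.
N(15) = 225795·e^(0.081×2) = 225795·e^0.162 = 265504.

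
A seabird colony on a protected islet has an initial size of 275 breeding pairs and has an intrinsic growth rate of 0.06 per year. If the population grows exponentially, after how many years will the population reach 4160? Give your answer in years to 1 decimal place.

45.3 years

Set N₀·e^(rt) = 4160: e^(0.06·t) = 4160/275 = 15.127.
0.06·t = ln(15.127) = 2.7165, so t = 2.7165/0.06 = 45.275.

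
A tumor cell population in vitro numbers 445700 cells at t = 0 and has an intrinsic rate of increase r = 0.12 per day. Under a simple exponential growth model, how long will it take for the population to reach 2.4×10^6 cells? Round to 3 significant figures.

14.0 days

Set N₀·e^(rt) = 2.4×10^6: e^(0.12·t) = 2.4×10^6/445700 = 5.3848.
0.12·t = ln(5.3848) = 1.6836, so t = 1.6836/0.12 = 14.03.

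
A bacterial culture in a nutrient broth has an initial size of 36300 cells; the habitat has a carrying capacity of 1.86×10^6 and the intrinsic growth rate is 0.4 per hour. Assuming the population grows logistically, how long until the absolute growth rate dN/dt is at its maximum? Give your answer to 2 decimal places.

Logistic growth is fastest at N = K/2 = 930000.
A = (K − N₀)/N₀ = 50.24. Set K/(1 + A·e^(−rt)) = K/2 → A·e^(−rt) = 1.
e^(−0.4t) = 1/50.24 = 0.0199046, so t = ln(50.24)/0.4 = 3.9168/0.4 = 9.792.

9.79 hours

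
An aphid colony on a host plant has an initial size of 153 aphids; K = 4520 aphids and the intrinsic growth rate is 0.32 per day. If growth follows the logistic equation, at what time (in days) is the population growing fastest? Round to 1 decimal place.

10.5 days

Logistic growth is fastest at N = K/2 = 2260.
A = (K − N₀)/N₀ = 28.542. Set K/(1 + A·e^(−rt)) = K/2 → A·e^(−rt) = 1.
e^(−0.32t) = 1/28.542 = 0.0350355, so t = ln(28.542)/0.32 = 3.3514/0.32 = 10.473.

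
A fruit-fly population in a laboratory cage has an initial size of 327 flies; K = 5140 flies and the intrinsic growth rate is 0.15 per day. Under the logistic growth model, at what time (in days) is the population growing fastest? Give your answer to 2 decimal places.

Logistic growth is fastest at N = K/2 = 2570.
A = (K − N₀)/N₀ = 14.719. Set K/(1 + A·e^(−rt)) = K/2 → A·e^(−rt) = 1.
e^(−0.15t) = 1/14.719 = 0.067941, so t = ln(14.719)/0.15 = 2.6891/0.15 = 17.927.

17.93 days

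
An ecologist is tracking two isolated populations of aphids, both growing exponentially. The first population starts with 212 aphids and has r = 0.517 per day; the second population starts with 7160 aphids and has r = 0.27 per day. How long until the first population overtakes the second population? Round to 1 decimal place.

Set 212·e^(0.517t) = 7160·e^(0.27t).
e^((0.517 − 0.27)t) = 7160/212 → e^(0.247·t) = 33.774.
0.247·t = ln(33.774) = 3.5197, so t = 3.5197/0.247 = 14.25.

14.2 days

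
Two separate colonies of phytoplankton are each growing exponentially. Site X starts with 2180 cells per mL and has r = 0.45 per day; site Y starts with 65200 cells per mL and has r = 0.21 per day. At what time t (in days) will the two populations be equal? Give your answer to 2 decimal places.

14.16 days

Set 2180·e^(0.45t) = 65200·e^(0.21t).
e^((0.45 − 0.21)t) = 65200/2180 → e^(0.24·t) = 29.908.
0.24·t = ln(29.908) = 3.3981, so t = 3.3981/0.24 = 14.159.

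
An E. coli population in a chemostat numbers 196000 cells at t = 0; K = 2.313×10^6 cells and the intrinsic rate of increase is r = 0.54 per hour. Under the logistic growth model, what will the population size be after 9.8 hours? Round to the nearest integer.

A = (K − N₀)/N₀ = (2.313×10^6 − 196000)/196000 = 10.801.
N(t) = K/(1 + A·e^(−rt)) = 2.313×10^6/(1 + 10.801×e^(−0.54×9.8)).
e^(−5.292) = 0.0050317; denominator = 1 + 10.801×0.0050317 = 1.0543.
N = 2.313×10^6/1.0543 = 2.193774×10^6.

2193774 cells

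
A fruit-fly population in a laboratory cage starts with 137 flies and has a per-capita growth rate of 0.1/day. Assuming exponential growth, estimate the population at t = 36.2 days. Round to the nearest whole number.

N(t) = N₀·e^(rt) = 137 × e^(0.1×36.2) = 137 × e^3.62.
e^3.62 ≈ 37.338, so N ≈ 137 × 37.338 = 5115.25.

5115 flies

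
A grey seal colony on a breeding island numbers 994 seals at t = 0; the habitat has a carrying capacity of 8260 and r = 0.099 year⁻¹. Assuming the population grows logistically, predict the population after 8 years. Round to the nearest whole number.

A = (K − N₀)/N₀ = (8260 − 994)/994 = 7.3099.
N(t) = K/(1 + A·e^(−rt)) = 8260/(1 + 7.3099×e^(−0.099×8)).
e^(−0.792) = 0.45294; denominator = 1 + 7.3099×0.45294 = 4.3109.
N = 8260/4.3109 = 1916.07.

1916 seals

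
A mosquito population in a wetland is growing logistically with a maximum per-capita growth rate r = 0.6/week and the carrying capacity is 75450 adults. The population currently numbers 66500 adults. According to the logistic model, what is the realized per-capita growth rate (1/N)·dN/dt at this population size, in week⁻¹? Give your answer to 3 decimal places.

(1/N)·dN/dt = r(1 − N/K) = 0.6 × (1 − 66500/75450).
= 0.6 × 0.11862 = 0.071173.

0.071 per week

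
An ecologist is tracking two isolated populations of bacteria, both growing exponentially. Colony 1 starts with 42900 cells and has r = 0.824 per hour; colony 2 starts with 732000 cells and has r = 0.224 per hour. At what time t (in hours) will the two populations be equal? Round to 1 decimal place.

Set 42900·e^(0.824t) = 732000·e^(0.224t).
e^((0.824 − 0.224)t) = 732000/42900 → e^(0.6·t) = 17.063.
0.6·t = ln(17.063) = 2.8369, so t = 2.8369/0.6 = 4.7282.

4.7 hours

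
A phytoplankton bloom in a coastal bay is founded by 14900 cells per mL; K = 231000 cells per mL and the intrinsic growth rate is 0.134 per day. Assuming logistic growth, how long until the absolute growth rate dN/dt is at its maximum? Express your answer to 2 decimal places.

19.96 days

Logistic growth is fastest at N = K/2 = 115500.
A = (K − N₀)/N₀ = 14.503. Set K/(1 + A·e^(−rt)) = K/2 → A·e^(−rt) = 1.
e^(−0.134t) = 1/14.503 = 0.0689496, so t = ln(14.503)/0.134 = 2.6744/0.134 = 19.958.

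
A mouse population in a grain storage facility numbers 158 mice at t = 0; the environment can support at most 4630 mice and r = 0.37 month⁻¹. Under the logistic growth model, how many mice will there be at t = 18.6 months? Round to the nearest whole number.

4499 mice

A = (K − N₀)/N₀ = (4630 − 158)/158 = 28.304.
N(t) = K/(1 + A·e^(−rt)) = 4630/(1 + 28.304×e^(−0.37×18.6)).
e^(−6.882) = 0.0010261; denominator = 1 + 28.304×0.0010261 = 1.029.
N = 4630/1.029 = 4499.33.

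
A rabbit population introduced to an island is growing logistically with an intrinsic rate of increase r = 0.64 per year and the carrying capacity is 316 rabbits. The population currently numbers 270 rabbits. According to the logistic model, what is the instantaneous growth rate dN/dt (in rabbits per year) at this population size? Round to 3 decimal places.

25.154 rabbits per year

dN/dt = rN(1 − N/K) = 0.64 × 270 × (1 − 270/316).
1 − 270/316 = 0.14557; dN/dt = 0.64 × 270 × 0.14557 = 25.154.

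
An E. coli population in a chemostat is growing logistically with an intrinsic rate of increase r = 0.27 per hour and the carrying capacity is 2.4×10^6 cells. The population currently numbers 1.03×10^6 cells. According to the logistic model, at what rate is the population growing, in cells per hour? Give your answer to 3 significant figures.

dN/dt = rN(1 − N/K) = 0.27 × 1.03×10^6 × (1 − 1.03×10^6/2.4×10^6).
1 − 1.03×10^6/2.4×10^6 = 0.57083; dN/dt = 0.27 × 1.03×10^6 × 0.57083 = 1.58749×10^5.

159000 cells per hour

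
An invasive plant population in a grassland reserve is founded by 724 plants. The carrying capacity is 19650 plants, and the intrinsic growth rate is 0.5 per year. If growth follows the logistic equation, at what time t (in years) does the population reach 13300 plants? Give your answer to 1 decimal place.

A = (K − N₀)/N₀ = (19650 − 724)/724 = 26.141.
Solve 19650/(1 + 26.141·e^(−0.5t)) = 13300: 1 + 26.141·e^(−0.5t) = 1.4774, so e^(−0.5t) = 0.0182642.
−0.5·t = ln(0.0182642) = -4.0028, so t = 4.0028/0.5 = 8.0056.

8.0 years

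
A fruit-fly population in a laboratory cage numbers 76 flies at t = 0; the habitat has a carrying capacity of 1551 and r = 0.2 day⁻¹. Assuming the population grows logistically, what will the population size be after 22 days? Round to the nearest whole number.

A = (K − N₀)/N₀ = (1551 − 76)/76 = 19.408.
N(t) = K/(1 + A·e^(−rt)) = 1551/(1 + 19.408×e^(−0.2×22)).
e^(−4.4) = 0.012277; denominator = 1 + 19.408×0.012277 = 1.2383.
N = 1551/1.2383 = 1252.55.

1253 flies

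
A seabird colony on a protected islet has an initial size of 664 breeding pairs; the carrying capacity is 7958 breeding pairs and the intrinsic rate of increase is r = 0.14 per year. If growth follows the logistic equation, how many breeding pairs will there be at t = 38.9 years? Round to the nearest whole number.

A = (K − N₀)/N₀ = (7958 − 664)/664 = 10.985.
N(t) = K/(1 + A·e^(−rt)) = 7958/(1 + 10.985×e^(−0.14×38.9)).
e^(−5.446) = 0.0043135; denominator = 1 + 10.985×0.0043135 = 1.0474.
N = 7958/1.0474 = 7597.98.

7598 breeding pairs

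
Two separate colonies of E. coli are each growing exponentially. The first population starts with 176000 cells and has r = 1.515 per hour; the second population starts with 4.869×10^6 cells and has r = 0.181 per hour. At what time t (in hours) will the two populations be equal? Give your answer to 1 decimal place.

Set 176000·e^(1.515t) = 4.869×10^6·e^(0.181t).
e^((1.515 − 0.181)t) = 4.869×10^6/176000 → e^(1.334·t) = 27.665.
1.334·t = ln(27.665) = 3.3202, so t = 3.3202/1.334 = 2.4889.

2.5 hours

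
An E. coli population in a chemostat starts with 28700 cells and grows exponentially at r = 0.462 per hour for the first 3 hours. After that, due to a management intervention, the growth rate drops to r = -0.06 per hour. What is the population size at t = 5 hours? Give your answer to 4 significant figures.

101800 cells

Phase 1: N(3) = 28700·e^(0.462×3) = 28700·e^1.386 = 114766.
Phase 2 runs for 5 − 3 = 2 hours at r = -0.06.
N(5) = 114766·e^(-0.06×2) = 114766·e^-0.12 = 101788.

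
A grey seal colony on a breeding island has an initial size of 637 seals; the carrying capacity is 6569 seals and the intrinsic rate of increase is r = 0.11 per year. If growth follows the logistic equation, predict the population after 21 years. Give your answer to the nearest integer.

A = (K − N₀)/N₀ = (6569 − 637)/637 = 9.3124.
N(t) = K/(1 + A·e^(−rt)) = 6569/(1 + 9.3124×e^(−0.11×21)).
e^(−2.31) = 0.099261; denominator = 1 + 9.3124×0.099261 = 1.9244.
N = 6569/1.9244 = 3413.6.

3414 seals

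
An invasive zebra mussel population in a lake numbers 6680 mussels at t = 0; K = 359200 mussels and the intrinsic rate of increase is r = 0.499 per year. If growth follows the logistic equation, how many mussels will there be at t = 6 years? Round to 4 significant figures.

A = (K − N₀)/N₀ = (359200 − 6680)/6680 = 52.772.
N(t) = K/(1 + A·e^(−rt)) = 359200/(1 + 52.772×e^(−0.499×6)).
e^(−2.994) = 0.050087; denominator = 1 + 52.772×0.050087 = 3.6432.
N = 359200/3.6432 = 98594.7.

98590 mussels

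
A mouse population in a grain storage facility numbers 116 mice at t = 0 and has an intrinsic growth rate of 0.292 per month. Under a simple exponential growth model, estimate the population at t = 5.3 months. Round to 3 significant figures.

N(t) = N₀·e^(rt) = 116 × e^(0.292×5.3) = 116 × e^1.548.
e^1.548 ≈ 4.7002, so N ≈ 116 × 4.7002 = 545.22.

545 mice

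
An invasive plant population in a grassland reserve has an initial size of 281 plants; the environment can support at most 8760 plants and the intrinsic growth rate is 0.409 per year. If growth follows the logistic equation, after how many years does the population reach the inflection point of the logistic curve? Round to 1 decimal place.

8.3 years

Logistic growth is fastest at N = K/2 = 4380.
A = (K − N₀)/N₀ = 30.174. Set K/(1 + A·e^(−rt)) = K/2 → A·e^(−rt) = 1.
e^(−0.409t) = 1/30.174 = 0.0331407, so t = ln(30.174)/0.409 = 3.407/0.409 = 8.3301.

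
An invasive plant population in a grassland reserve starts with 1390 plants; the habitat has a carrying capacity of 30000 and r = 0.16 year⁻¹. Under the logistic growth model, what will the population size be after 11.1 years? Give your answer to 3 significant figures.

A = (K − N₀)/N₀ = (30000 − 1390)/1390 = 20.583.
N(t) = K/(1 + A·e^(−rt)) = 30000/(1 + 20.583×e^(−0.16×11.1)).
e^(−1.776) = 0.16931; denominator = 1 + 20.583×0.16931 = 4.4849.
N = 30000/4.4849 = 6689.04.

6690 plants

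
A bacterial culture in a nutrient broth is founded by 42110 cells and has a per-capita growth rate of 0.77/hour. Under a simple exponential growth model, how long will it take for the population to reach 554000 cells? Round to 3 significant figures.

Set N₀·e^(rt) = 554000: e^(0.77·t) = 554000/42110 = 13.156.
0.77·t = ln(13.156) = 2.5769, so t = 2.5769/0.77 = 3.3466.

3.35 hours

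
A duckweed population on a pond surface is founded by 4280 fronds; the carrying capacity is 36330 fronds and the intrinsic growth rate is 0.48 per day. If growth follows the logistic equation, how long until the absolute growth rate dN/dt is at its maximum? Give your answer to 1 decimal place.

4.2 days

Logistic growth is fastest at N = K/2 = 18165.
A = (K − N₀)/N₀ = 7.4883. Set K/(1 + A·e^(−rt)) = K/2 → A·e^(−rt) = 1.
e^(−0.48t) = 1/7.4883 = 0.133541, so t = ln(7.4883)/0.48 = 2.0133/0.48 = 4.1945.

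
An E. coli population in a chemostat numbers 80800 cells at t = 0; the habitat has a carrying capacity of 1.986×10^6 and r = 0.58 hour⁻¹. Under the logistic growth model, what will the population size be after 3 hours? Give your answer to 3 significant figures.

386000 cells

A = (K − N₀)/N₀ = (1.986×10^6 − 80800)/80800 = 23.579.
N(t) = K/(1 + A·e^(−rt)) = 1.986×10^6/(1 + 23.579×e^(−0.58×3)).
e^(−1.74) = 0.17552; denominator = 1 + 23.579×0.17552 = 5.1386.
N = 1.986×10^6/5.1386 = 386484.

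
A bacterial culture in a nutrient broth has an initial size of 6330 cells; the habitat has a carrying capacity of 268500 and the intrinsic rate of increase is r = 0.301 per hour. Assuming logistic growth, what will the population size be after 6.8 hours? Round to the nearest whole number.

42291 cells

A = (K − N₀)/N₀ = (268500 − 6330)/6330 = 41.417.
N(t) = K/(1 + A·e^(−rt)) = 268500/(1 + 41.417×e^(−0.301×6.8)).
e^(−2.047) = 0.12915; denominator = 1 + 41.417×0.12915 = 6.3489.
N = 268500/6.3489 = 42290.7.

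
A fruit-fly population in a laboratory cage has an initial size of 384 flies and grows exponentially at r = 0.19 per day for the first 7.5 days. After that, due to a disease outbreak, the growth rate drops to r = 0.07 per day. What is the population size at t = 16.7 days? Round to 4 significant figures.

3040 flies

Phase 1: N(7.5) = 384·e^(0.19×7.5) = 384·e^1.425 = 1596.62.
Phase 2 runs for 16.7 − 7.5 = 9.2 days at r = 0.07.
N(16.7) = 1596.62·e^(0.07×9.2) = 1596.62·e^0.644 = 3040.09.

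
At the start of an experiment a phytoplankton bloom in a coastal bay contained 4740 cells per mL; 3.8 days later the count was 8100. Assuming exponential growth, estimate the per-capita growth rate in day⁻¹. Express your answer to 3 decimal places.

0.141 per day

From N(t) = N₀·e^(rt): e^(r·3.8) = 8100/4740 = 1.7089.
r·3.8 = ln(1.7089) = 0.53583, so r = 0.53583/3.8 = 0.14101.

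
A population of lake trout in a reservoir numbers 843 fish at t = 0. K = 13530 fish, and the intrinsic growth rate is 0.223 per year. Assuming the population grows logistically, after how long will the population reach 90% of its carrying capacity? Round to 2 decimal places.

A = (K − N₀)/N₀ = (13530 − 843)/843 = 15.05.
Solve 13530/(1 + 15.05·e^(−0.223t)) = 12177: 1 + 15.05·e^(−0.223t) = 1.1111, so e^(−0.223t) = 0.00738289.
−0.223·t = ln(0.00738289) = -4.9086, so t = 4.9086/0.223 = 22.012.

22.01 years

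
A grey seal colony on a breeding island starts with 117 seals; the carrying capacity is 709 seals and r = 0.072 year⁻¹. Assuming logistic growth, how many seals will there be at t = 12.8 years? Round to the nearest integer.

235 seals

A = (K − N₀)/N₀ = (709 − 117)/117 = 5.0598.
N(t) = K/(1 + A·e^(−rt)) = 709/(1 + 5.0598×e^(−0.072×12.8)).
e^(−0.9216) = 0.39788; denominator = 1 + 5.0598×0.39788 = 3.0132.
N = 709/3.0132 = 235.297.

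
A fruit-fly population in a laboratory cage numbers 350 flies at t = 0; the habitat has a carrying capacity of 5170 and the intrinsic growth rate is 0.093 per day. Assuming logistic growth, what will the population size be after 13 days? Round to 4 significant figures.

1012 flies

A = (K − N₀)/N₀ = (5170 − 350)/350 = 13.771.
N(t) = K/(1 + A·e^(−rt)) = 5170/(1 + 13.771×e^(−0.093×13)).
e^(−1.209) = 0.2985; denominator = 1 + 13.771×0.2985 = 5.1107.
N = 5170/5.1107 = 1011.6.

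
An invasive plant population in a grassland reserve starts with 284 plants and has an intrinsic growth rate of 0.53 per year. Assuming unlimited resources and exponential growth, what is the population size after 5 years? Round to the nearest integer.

4020 plants

N(t) = N₀·e^(rt) = 284 × e^(0.53×5) = 284 × e^2.65.
e^2.65 ≈ 14.154, so N ≈ 284 × 14.154 = 4019.75.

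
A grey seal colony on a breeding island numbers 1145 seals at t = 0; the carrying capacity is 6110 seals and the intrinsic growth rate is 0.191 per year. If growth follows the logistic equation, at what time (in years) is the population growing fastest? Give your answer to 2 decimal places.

7.68 years

Logistic growth is fastest at N = K/2 = 3055.
A = (K − N₀)/N₀ = 4.3362. Set K/(1 + A·e^(−rt)) = K/2 → A·e^(−rt) = 1.
e^(−0.191t) = 1/4.3362 = 0.230614, so t = ln(4.3362)/0.191 = 1.467/0.191 = 7.6807.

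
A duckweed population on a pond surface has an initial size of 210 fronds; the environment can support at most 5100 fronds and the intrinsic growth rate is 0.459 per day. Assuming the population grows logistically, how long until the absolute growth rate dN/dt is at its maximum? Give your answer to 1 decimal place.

Logistic growth is fastest at N = K/2 = 2550.
A = (K − N₀)/N₀ = 23.286. Set K/(1 + A·e^(−rt)) = K/2 → A·e^(−rt) = 1.
e^(−0.459t) = 1/23.286 = 0.0429448, so t = ln(23.286)/0.459 = 3.1478/0.459 = 6.858.

6.9 days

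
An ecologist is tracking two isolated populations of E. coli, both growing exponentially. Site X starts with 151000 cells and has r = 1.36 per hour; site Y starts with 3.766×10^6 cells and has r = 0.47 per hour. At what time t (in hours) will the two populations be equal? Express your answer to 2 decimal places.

Set 151000·e^(1.36t) = 3.766×10^6·e^(0.47t).
e^((1.36 − 0.47)t) = 3.766×10^6/151000 → e^(0.89·t) = 24.94.
0.89·t = ln(24.94) = 3.2165, so t = 3.2165/0.89 = 3.614.

3.61 hours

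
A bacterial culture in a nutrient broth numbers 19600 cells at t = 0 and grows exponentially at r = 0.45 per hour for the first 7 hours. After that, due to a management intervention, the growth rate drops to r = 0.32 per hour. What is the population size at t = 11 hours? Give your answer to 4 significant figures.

1645000 cells

Phase 1: N(7) = 19600·e^(0.45×7) = 19600·e^3.15 = 457387.
Phase 2 runs for 11 − 7 = 4 hours at r = 0.32.
N(11) = 457387·e^(0.32×4) = 457387·e^1.28 = 1.645056×10^6.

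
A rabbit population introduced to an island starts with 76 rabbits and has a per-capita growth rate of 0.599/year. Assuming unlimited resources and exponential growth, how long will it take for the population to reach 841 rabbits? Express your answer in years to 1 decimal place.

Set N₀·e^(rt) = 841: e^(0.599·t) = 841/76 = 11.066.
0.599·t = ln(11.066) = 2.4039, so t = 2.4039/0.599 = 4.0131.

4.0 years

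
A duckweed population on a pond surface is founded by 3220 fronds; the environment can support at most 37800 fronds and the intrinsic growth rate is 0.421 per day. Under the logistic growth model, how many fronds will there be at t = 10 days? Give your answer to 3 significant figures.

A = (K − N₀)/N₀ = (37800 − 3220)/3220 = 10.739.
N(t) = K/(1 + A·e^(−rt)) = 37800/(1 + 10.739×e^(−0.421×10)).
e^(−4.21) = 0.014846; denominator = 1 + 10.739×0.014846 = 1.1594.
N = 37800/1.1594 = 32602.

32600 fronds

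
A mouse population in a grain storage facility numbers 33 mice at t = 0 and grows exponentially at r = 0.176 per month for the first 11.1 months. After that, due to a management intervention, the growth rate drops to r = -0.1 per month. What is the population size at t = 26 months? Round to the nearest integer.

52 mice

Phase 1: N(11.1) = 33·e^(0.176×11.1) = 33·e^1.954 = 232.783.
Phase 2 runs for 26 − 11.1 = 14.9 months at r = -0.1.
N(26) = 232.783·e^(-0.1×14.9) = 232.783·e^-1.49 = 52.463.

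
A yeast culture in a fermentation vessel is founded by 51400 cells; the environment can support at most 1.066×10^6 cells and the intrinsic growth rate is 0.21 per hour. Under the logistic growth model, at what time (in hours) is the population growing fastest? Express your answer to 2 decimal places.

14.20 hours

Logistic growth is fastest at N = K/2 = 533000.
A = (K − N₀)/N₀ = 19.739. Set K/(1 + A·e^(−rt)) = K/2 → A·e^(−rt) = 1.
e^(−0.21t) = 1/19.739 = 0.0506604, so t = ln(19.739)/0.21 = 2.9826/0.21 = 14.203.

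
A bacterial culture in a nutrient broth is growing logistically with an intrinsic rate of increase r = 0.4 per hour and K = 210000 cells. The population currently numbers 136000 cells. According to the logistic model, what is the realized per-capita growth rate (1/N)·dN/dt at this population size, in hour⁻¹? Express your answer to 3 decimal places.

0.141 per hour

(1/N)·dN/dt = r(1 − N/K) = 0.4 × (1 − 136000/210000).
= 0.4 × 0.35238 = 0.14095.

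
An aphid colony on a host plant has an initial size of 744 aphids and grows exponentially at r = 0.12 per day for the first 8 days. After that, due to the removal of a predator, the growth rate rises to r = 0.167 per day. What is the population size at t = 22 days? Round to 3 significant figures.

Phase 1: N(8) = 744·e^(0.12×8) = 744·e^0.96 = 1943.1.
Phase 2 runs for 22 − 8 = 14 days at r = 0.167.
N(22) = 1943.1·e^(0.167×14) = 1943.1·e^2.338 = 20131.5.

20100 aphids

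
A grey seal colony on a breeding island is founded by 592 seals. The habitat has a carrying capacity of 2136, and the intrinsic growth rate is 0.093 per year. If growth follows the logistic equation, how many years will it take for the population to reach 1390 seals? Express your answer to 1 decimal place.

17.0 years

A = (K − N₀)/N₀ = (2136 − 592)/592 = 2.6081.
Solve 2136/(1 + 2.6081·e^(−0.093t)) = 1390: 1 + 2.6081·e^(−0.093t) = 1.5367, so e^(−0.093t) = 0.205778.
−0.093·t = ln(0.205778) = -1.581, so t = 1.581/0.093 = 17.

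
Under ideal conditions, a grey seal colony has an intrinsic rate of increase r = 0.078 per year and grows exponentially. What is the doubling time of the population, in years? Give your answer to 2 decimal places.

8.89 years

Doubling time t_d = ln(2)/r = 0.6931/0.078 = 8.8865.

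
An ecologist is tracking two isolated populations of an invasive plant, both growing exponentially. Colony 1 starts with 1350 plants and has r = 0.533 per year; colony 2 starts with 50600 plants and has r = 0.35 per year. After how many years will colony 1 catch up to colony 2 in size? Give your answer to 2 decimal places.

19.80 years

Set 1350·e^(0.533t) = 50600·e^(0.35t).
e^((0.533 − 0.35)t) = 50600/1350 → e^(0.183·t) = 37.481.
0.183·t = ln(37.481) = 3.6238, so t = 3.6238/0.183 = 19.802.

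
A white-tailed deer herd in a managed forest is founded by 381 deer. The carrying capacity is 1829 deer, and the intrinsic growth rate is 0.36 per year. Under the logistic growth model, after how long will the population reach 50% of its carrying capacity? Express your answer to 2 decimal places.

A = (K − N₀)/N₀ = (1829 − 381)/381 = 3.8005.
Solve 1829/(1 + 3.8005·e^(−0.36t)) = 914.5: 1 + 3.8005·e^(−0.36t) = 2, so e^(−0.36t) = 0.263122.
−0.36·t = ln(0.263122) = -1.3351, so t = 1.3351/0.36 = 3.7087.

3.71 years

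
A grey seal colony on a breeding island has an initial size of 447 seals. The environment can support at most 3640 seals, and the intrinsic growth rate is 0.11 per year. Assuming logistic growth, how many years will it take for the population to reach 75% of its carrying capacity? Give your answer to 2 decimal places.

A = (K − N₀)/N₀ = (3640 − 447)/447 = 7.1432.
Solve 3640/(1 + 7.1432·e^(−0.11t)) = 2730: 1 + 7.1432·e^(−0.11t) = 1.3333, so e^(−0.11t) = 0.0466646.
−0.11·t = ln(0.0466646) = -3.0648, so t = 3.0648/0.11 = 27.862.

27.86 years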